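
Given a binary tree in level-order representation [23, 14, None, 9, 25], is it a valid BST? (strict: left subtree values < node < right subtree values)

Level-order array: [23, 14, None, 9, 25]
Validate using subtree bounds (lo, hi): at each node, require lo < value < hi,
then recurse left with hi=value and right with lo=value.
Preorder trace (stopping at first violation):
  at node 23 with bounds (-inf, +inf): OK
  at node 14 with bounds (-inf, 23): OK
  at node 9 with bounds (-inf, 14): OK
  at node 25 with bounds (14, 23): VIOLATION
Node 25 violates its bound: not (14 < 25 < 23).
Result: Not a valid BST


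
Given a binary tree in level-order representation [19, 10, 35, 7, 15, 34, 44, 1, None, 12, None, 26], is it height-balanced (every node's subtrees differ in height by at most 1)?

Tree (level-order array): [19, 10, 35, 7, 15, 34, 44, 1, None, 12, None, 26]
Definition: a tree is height-balanced if, at every node, |h(left) - h(right)| <= 1 (empty subtree has height -1).
Bottom-up per-node check:
  node 1: h_left=-1, h_right=-1, diff=0 [OK], height=0
  node 7: h_left=0, h_right=-1, diff=1 [OK], height=1
  node 12: h_left=-1, h_right=-1, diff=0 [OK], height=0
  node 15: h_left=0, h_right=-1, diff=1 [OK], height=1
  node 10: h_left=1, h_right=1, diff=0 [OK], height=2
  node 26: h_left=-1, h_right=-1, diff=0 [OK], height=0
  node 34: h_left=0, h_right=-1, diff=1 [OK], height=1
  node 44: h_left=-1, h_right=-1, diff=0 [OK], height=0
  node 35: h_left=1, h_right=0, diff=1 [OK], height=2
  node 19: h_left=2, h_right=2, diff=0 [OK], height=3
All nodes satisfy the balance condition.
Result: Balanced


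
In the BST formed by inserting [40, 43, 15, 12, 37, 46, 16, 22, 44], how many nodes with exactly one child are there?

Tree built from: [40, 43, 15, 12, 37, 46, 16, 22, 44]
Tree (level-order array): [40, 15, 43, 12, 37, None, 46, None, None, 16, None, 44, None, None, 22]
Rule: These are nodes with exactly 1 non-null child.
Per-node child counts:
  node 40: 2 child(ren)
  node 15: 2 child(ren)
  node 12: 0 child(ren)
  node 37: 1 child(ren)
  node 16: 1 child(ren)
  node 22: 0 child(ren)
  node 43: 1 child(ren)
  node 46: 1 child(ren)
  node 44: 0 child(ren)
Matching nodes: [37, 16, 43, 46]
Count of nodes with exactly one child: 4


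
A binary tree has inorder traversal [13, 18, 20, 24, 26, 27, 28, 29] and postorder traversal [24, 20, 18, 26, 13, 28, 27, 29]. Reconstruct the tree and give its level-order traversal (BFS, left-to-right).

Inorder:   [13, 18, 20, 24, 26, 27, 28, 29]
Postorder: [24, 20, 18, 26, 13, 28, 27, 29]
Algorithm: postorder visits root last, so walk postorder right-to-left;
each value is the root of the current inorder slice — split it at that
value, recurse on the right subtree first, then the left.
Recursive splits:
  root=29; inorder splits into left=[13, 18, 20, 24, 26, 27, 28], right=[]
  root=27; inorder splits into left=[13, 18, 20, 24, 26], right=[28]
  root=28; inorder splits into left=[], right=[]
  root=13; inorder splits into left=[], right=[18, 20, 24, 26]
  root=26; inorder splits into left=[18, 20, 24], right=[]
  root=18; inorder splits into left=[], right=[20, 24]
  root=20; inorder splits into left=[], right=[24]
  root=24; inorder splits into left=[], right=[]
Reconstructed level-order: [29, 27, 13, 28, 26, 18, 20, 24]


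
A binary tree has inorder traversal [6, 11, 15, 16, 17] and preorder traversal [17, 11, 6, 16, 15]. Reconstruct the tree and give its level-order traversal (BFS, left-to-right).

Inorder:  [6, 11, 15, 16, 17]
Preorder: [17, 11, 6, 16, 15]
Algorithm: preorder visits root first, so consume preorder in order;
for each root, split the current inorder slice at that value into
left-subtree inorder and right-subtree inorder, then recurse.
Recursive splits:
  root=17; inorder splits into left=[6, 11, 15, 16], right=[]
  root=11; inorder splits into left=[6], right=[15, 16]
  root=6; inorder splits into left=[], right=[]
  root=16; inorder splits into left=[15], right=[]
  root=15; inorder splits into left=[], right=[]
Reconstructed level-order: [17, 11, 6, 16, 15]


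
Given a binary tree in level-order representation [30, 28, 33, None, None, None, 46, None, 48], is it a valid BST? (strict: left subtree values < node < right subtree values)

Level-order array: [30, 28, 33, None, None, None, 46, None, 48]
Validate using subtree bounds (lo, hi): at each node, require lo < value < hi,
then recurse left with hi=value and right with lo=value.
Preorder trace (stopping at first violation):
  at node 30 with bounds (-inf, +inf): OK
  at node 28 with bounds (-inf, 30): OK
  at node 33 with bounds (30, +inf): OK
  at node 46 with bounds (33, +inf): OK
  at node 48 with bounds (46, +inf): OK
No violation found at any node.
Result: Valid BST


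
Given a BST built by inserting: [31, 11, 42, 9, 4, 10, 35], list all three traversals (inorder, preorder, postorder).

Tree insertion order: [31, 11, 42, 9, 4, 10, 35]
Tree (level-order array): [31, 11, 42, 9, None, 35, None, 4, 10]
Inorder (L, root, R): [4, 9, 10, 11, 31, 35, 42]
Preorder (root, L, R): [31, 11, 9, 4, 10, 42, 35]
Postorder (L, R, root): [4, 10, 9, 11, 35, 42, 31]


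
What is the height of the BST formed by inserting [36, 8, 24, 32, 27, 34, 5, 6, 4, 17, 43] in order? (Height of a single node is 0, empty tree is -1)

Insertion order: [36, 8, 24, 32, 27, 34, 5, 6, 4, 17, 43]
Tree (level-order array): [36, 8, 43, 5, 24, None, None, 4, 6, 17, 32, None, None, None, None, None, None, 27, 34]
Compute height bottom-up (empty subtree = -1):
  height(4) = 1 + max(-1, -1) = 0
  height(6) = 1 + max(-1, -1) = 0
  height(5) = 1 + max(0, 0) = 1
  height(17) = 1 + max(-1, -1) = 0
  height(27) = 1 + max(-1, -1) = 0
  height(34) = 1 + max(-1, -1) = 0
  height(32) = 1 + max(0, 0) = 1
  height(24) = 1 + max(0, 1) = 2
  height(8) = 1 + max(1, 2) = 3
  height(43) = 1 + max(-1, -1) = 0
  height(36) = 1 + max(3, 0) = 4
Height = 4


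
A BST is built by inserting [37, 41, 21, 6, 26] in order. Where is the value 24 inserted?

Starting tree (level order): [37, 21, 41, 6, 26]
Insertion path: 37 -> 21 -> 26
Result: insert 24 as left child of 26
Final tree (level order): [37, 21, 41, 6, 26, None, None, None, None, 24]


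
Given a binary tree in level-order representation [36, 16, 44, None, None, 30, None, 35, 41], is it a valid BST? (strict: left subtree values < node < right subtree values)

Level-order array: [36, 16, 44, None, None, 30, None, 35, 41]
Validate using subtree bounds (lo, hi): at each node, require lo < value < hi,
then recurse left with hi=value and right with lo=value.
Preorder trace (stopping at first violation):
  at node 36 with bounds (-inf, +inf): OK
  at node 16 with bounds (-inf, 36): OK
  at node 44 with bounds (36, +inf): OK
  at node 30 with bounds (36, 44): VIOLATION
Node 30 violates its bound: not (36 < 30 < 44).
Result: Not a valid BST


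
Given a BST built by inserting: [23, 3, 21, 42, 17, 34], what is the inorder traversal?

Tree insertion order: [23, 3, 21, 42, 17, 34]
Tree (level-order array): [23, 3, 42, None, 21, 34, None, 17]
Inorder traversal: [3, 17, 21, 23, 34, 42]


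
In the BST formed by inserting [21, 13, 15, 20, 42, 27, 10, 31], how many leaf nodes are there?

Tree built from: [21, 13, 15, 20, 42, 27, 10, 31]
Tree (level-order array): [21, 13, 42, 10, 15, 27, None, None, None, None, 20, None, 31]
Rule: A leaf has 0 children.
Per-node child counts:
  node 21: 2 child(ren)
  node 13: 2 child(ren)
  node 10: 0 child(ren)
  node 15: 1 child(ren)
  node 20: 0 child(ren)
  node 42: 1 child(ren)
  node 27: 1 child(ren)
  node 31: 0 child(ren)
Matching nodes: [10, 20, 31]
Count of leaf nodes: 3


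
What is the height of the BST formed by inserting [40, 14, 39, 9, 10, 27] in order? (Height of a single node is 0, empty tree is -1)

Insertion order: [40, 14, 39, 9, 10, 27]
Tree (level-order array): [40, 14, None, 9, 39, None, 10, 27]
Compute height bottom-up (empty subtree = -1):
  height(10) = 1 + max(-1, -1) = 0
  height(9) = 1 + max(-1, 0) = 1
  height(27) = 1 + max(-1, -1) = 0
  height(39) = 1 + max(0, -1) = 1
  height(14) = 1 + max(1, 1) = 2
  height(40) = 1 + max(2, -1) = 3
Height = 3


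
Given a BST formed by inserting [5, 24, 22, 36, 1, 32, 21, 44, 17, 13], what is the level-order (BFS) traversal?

Tree insertion order: [5, 24, 22, 36, 1, 32, 21, 44, 17, 13]
Tree (level-order array): [5, 1, 24, None, None, 22, 36, 21, None, 32, 44, 17, None, None, None, None, None, 13]
BFS from the root, enqueuing left then right child of each popped node:
  queue [5] -> pop 5, enqueue [1, 24], visited so far: [5]
  queue [1, 24] -> pop 1, enqueue [none], visited so far: [5, 1]
  queue [24] -> pop 24, enqueue [22, 36], visited so far: [5, 1, 24]
  queue [22, 36] -> pop 22, enqueue [21], visited so far: [5, 1, 24, 22]
  queue [36, 21] -> pop 36, enqueue [32, 44], visited so far: [5, 1, 24, 22, 36]
  queue [21, 32, 44] -> pop 21, enqueue [17], visited so far: [5, 1, 24, 22, 36, 21]
  queue [32, 44, 17] -> pop 32, enqueue [none], visited so far: [5, 1, 24, 22, 36, 21, 32]
  queue [44, 17] -> pop 44, enqueue [none], visited so far: [5, 1, 24, 22, 36, 21, 32, 44]
  queue [17] -> pop 17, enqueue [13], visited so far: [5, 1, 24, 22, 36, 21, 32, 44, 17]
  queue [13] -> pop 13, enqueue [none], visited so far: [5, 1, 24, 22, 36, 21, 32, 44, 17, 13]
Result: [5, 1, 24, 22, 36, 21, 32, 44, 17, 13]


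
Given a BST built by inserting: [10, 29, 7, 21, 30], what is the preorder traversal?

Tree insertion order: [10, 29, 7, 21, 30]
Tree (level-order array): [10, 7, 29, None, None, 21, 30]
Preorder traversal: [10, 7, 29, 21, 30]


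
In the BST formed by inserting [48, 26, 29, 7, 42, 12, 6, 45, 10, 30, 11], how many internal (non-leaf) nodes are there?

Tree built from: [48, 26, 29, 7, 42, 12, 6, 45, 10, 30, 11]
Tree (level-order array): [48, 26, None, 7, 29, 6, 12, None, 42, None, None, 10, None, 30, 45, None, 11]
Rule: An internal node has at least one child.
Per-node child counts:
  node 48: 1 child(ren)
  node 26: 2 child(ren)
  node 7: 2 child(ren)
  node 6: 0 child(ren)
  node 12: 1 child(ren)
  node 10: 1 child(ren)
  node 11: 0 child(ren)
  node 29: 1 child(ren)
  node 42: 2 child(ren)
  node 30: 0 child(ren)
  node 45: 0 child(ren)
Matching nodes: [48, 26, 7, 12, 10, 29, 42]
Count of internal (non-leaf) nodes: 7


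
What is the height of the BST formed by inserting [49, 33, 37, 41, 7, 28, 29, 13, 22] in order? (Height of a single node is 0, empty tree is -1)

Insertion order: [49, 33, 37, 41, 7, 28, 29, 13, 22]
Tree (level-order array): [49, 33, None, 7, 37, None, 28, None, 41, 13, 29, None, None, None, 22]
Compute height bottom-up (empty subtree = -1):
  height(22) = 1 + max(-1, -1) = 0
  height(13) = 1 + max(-1, 0) = 1
  height(29) = 1 + max(-1, -1) = 0
  height(28) = 1 + max(1, 0) = 2
  height(7) = 1 + max(-1, 2) = 3
  height(41) = 1 + max(-1, -1) = 0
  height(37) = 1 + max(-1, 0) = 1
  height(33) = 1 + max(3, 1) = 4
  height(49) = 1 + max(4, -1) = 5
Height = 5


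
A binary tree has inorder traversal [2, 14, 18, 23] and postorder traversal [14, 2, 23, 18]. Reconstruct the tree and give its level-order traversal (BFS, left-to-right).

Inorder:   [2, 14, 18, 23]
Postorder: [14, 2, 23, 18]
Algorithm: postorder visits root last, so walk postorder right-to-left;
each value is the root of the current inorder slice — split it at that
value, recurse on the right subtree first, then the left.
Recursive splits:
  root=18; inorder splits into left=[2, 14], right=[23]
  root=23; inorder splits into left=[], right=[]
  root=2; inorder splits into left=[], right=[14]
  root=14; inorder splits into left=[], right=[]
Reconstructed level-order: [18, 2, 23, 14]


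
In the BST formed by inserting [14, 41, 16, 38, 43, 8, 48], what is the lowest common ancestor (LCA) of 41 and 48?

Tree insertion order: [14, 41, 16, 38, 43, 8, 48]
Tree (level-order array): [14, 8, 41, None, None, 16, 43, None, 38, None, 48]
In a BST, the LCA of p=41, q=48 is the first node v on the
root-to-leaf path with p <= v <= q (go left if both < v, right if both > v).
Walk from root:
  at 14: both 41 and 48 > 14, go right
  at 41: 41 <= 41 <= 48, this is the LCA
LCA = 41


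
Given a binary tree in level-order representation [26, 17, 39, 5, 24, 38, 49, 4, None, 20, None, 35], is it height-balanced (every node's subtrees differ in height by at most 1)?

Tree (level-order array): [26, 17, 39, 5, 24, 38, 49, 4, None, 20, None, 35]
Definition: a tree is height-balanced if, at every node, |h(left) - h(right)| <= 1 (empty subtree has height -1).
Bottom-up per-node check:
  node 4: h_left=-1, h_right=-1, diff=0 [OK], height=0
  node 5: h_left=0, h_right=-1, diff=1 [OK], height=1
  node 20: h_left=-1, h_right=-1, diff=0 [OK], height=0
  node 24: h_left=0, h_right=-1, diff=1 [OK], height=1
  node 17: h_left=1, h_right=1, diff=0 [OK], height=2
  node 35: h_left=-1, h_right=-1, diff=0 [OK], height=0
  node 38: h_left=0, h_right=-1, diff=1 [OK], height=1
  node 49: h_left=-1, h_right=-1, diff=0 [OK], height=0
  node 39: h_left=1, h_right=0, diff=1 [OK], height=2
  node 26: h_left=2, h_right=2, diff=0 [OK], height=3
All nodes satisfy the balance condition.
Result: Balanced


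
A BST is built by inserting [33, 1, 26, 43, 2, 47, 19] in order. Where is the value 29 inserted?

Starting tree (level order): [33, 1, 43, None, 26, None, 47, 2, None, None, None, None, 19]
Insertion path: 33 -> 1 -> 26
Result: insert 29 as right child of 26
Final tree (level order): [33, 1, 43, None, 26, None, 47, 2, 29, None, None, None, 19]


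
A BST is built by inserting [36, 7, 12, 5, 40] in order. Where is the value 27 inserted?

Starting tree (level order): [36, 7, 40, 5, 12]
Insertion path: 36 -> 7 -> 12
Result: insert 27 as right child of 12
Final tree (level order): [36, 7, 40, 5, 12, None, None, None, None, None, 27]


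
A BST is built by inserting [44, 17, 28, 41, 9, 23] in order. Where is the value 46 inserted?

Starting tree (level order): [44, 17, None, 9, 28, None, None, 23, 41]
Insertion path: 44
Result: insert 46 as right child of 44
Final tree (level order): [44, 17, 46, 9, 28, None, None, None, None, 23, 41]


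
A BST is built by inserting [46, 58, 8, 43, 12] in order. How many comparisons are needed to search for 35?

Search path for 35: 46 -> 8 -> 43 -> 12
Found: False
Comparisons: 4


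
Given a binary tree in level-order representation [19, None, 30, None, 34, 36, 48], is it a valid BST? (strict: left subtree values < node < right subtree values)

Level-order array: [19, None, 30, None, 34, 36, 48]
Validate using subtree bounds (lo, hi): at each node, require lo < value < hi,
then recurse left with hi=value and right with lo=value.
Preorder trace (stopping at first violation):
  at node 19 with bounds (-inf, +inf): OK
  at node 30 with bounds (19, +inf): OK
  at node 34 with bounds (30, +inf): OK
  at node 36 with bounds (30, 34): VIOLATION
Node 36 violates its bound: not (30 < 36 < 34).
Result: Not a valid BST


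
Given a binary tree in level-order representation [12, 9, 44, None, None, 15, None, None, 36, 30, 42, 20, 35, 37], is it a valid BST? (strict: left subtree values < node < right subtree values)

Level-order array: [12, 9, 44, None, None, 15, None, None, 36, 30, 42, 20, 35, 37]
Validate using subtree bounds (lo, hi): at each node, require lo < value < hi,
then recurse left with hi=value and right with lo=value.
Preorder trace (stopping at first violation):
  at node 12 with bounds (-inf, +inf): OK
  at node 9 with bounds (-inf, 12): OK
  at node 44 with bounds (12, +inf): OK
  at node 15 with bounds (12, 44): OK
  at node 36 with bounds (15, 44): OK
  at node 30 with bounds (15, 36): OK
  at node 20 with bounds (15, 30): OK
  at node 35 with bounds (30, 36): OK
  at node 42 with bounds (36, 44): OK
  at node 37 with bounds (36, 42): OK
No violation found at any node.
Result: Valid BST


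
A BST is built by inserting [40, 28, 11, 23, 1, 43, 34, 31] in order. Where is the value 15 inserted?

Starting tree (level order): [40, 28, 43, 11, 34, None, None, 1, 23, 31]
Insertion path: 40 -> 28 -> 11 -> 23
Result: insert 15 as left child of 23
Final tree (level order): [40, 28, 43, 11, 34, None, None, 1, 23, 31, None, None, None, 15]


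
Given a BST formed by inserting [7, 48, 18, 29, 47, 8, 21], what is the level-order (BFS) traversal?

Tree insertion order: [7, 48, 18, 29, 47, 8, 21]
Tree (level-order array): [7, None, 48, 18, None, 8, 29, None, None, 21, 47]
BFS from the root, enqueuing left then right child of each popped node:
  queue [7] -> pop 7, enqueue [48], visited so far: [7]
  queue [48] -> pop 48, enqueue [18], visited so far: [7, 48]
  queue [18] -> pop 18, enqueue [8, 29], visited so far: [7, 48, 18]
  queue [8, 29] -> pop 8, enqueue [none], visited so far: [7, 48, 18, 8]
  queue [29] -> pop 29, enqueue [21, 47], visited so far: [7, 48, 18, 8, 29]
  queue [21, 47] -> pop 21, enqueue [none], visited so far: [7, 48, 18, 8, 29, 21]
  queue [47] -> pop 47, enqueue [none], visited so far: [7, 48, 18, 8, 29, 21, 47]
Result: [7, 48, 18, 8, 29, 21, 47]


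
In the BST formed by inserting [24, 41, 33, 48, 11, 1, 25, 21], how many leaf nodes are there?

Tree built from: [24, 41, 33, 48, 11, 1, 25, 21]
Tree (level-order array): [24, 11, 41, 1, 21, 33, 48, None, None, None, None, 25]
Rule: A leaf has 0 children.
Per-node child counts:
  node 24: 2 child(ren)
  node 11: 2 child(ren)
  node 1: 0 child(ren)
  node 21: 0 child(ren)
  node 41: 2 child(ren)
  node 33: 1 child(ren)
  node 25: 0 child(ren)
  node 48: 0 child(ren)
Matching nodes: [1, 21, 25, 48]
Count of leaf nodes: 4


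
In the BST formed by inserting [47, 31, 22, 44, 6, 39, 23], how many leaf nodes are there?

Tree built from: [47, 31, 22, 44, 6, 39, 23]
Tree (level-order array): [47, 31, None, 22, 44, 6, 23, 39]
Rule: A leaf has 0 children.
Per-node child counts:
  node 47: 1 child(ren)
  node 31: 2 child(ren)
  node 22: 2 child(ren)
  node 6: 0 child(ren)
  node 23: 0 child(ren)
  node 44: 1 child(ren)
  node 39: 0 child(ren)
Matching nodes: [6, 23, 39]
Count of leaf nodes: 3


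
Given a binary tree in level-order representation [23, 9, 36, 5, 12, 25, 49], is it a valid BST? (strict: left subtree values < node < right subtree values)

Level-order array: [23, 9, 36, 5, 12, 25, 49]
Validate using subtree bounds (lo, hi): at each node, require lo < value < hi,
then recurse left with hi=value and right with lo=value.
Preorder trace (stopping at first violation):
  at node 23 with bounds (-inf, +inf): OK
  at node 9 with bounds (-inf, 23): OK
  at node 5 with bounds (-inf, 9): OK
  at node 12 with bounds (9, 23): OK
  at node 36 with bounds (23, +inf): OK
  at node 25 with bounds (23, 36): OK
  at node 49 with bounds (36, +inf): OK
No violation found at any node.
Result: Valid BST


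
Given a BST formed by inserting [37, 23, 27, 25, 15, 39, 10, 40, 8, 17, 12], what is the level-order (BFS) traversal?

Tree insertion order: [37, 23, 27, 25, 15, 39, 10, 40, 8, 17, 12]
Tree (level-order array): [37, 23, 39, 15, 27, None, 40, 10, 17, 25, None, None, None, 8, 12]
BFS from the root, enqueuing left then right child of each popped node:
  queue [37] -> pop 37, enqueue [23, 39], visited so far: [37]
  queue [23, 39] -> pop 23, enqueue [15, 27], visited so far: [37, 23]
  queue [39, 15, 27] -> pop 39, enqueue [40], visited so far: [37, 23, 39]
  queue [15, 27, 40] -> pop 15, enqueue [10, 17], visited so far: [37, 23, 39, 15]
  queue [27, 40, 10, 17] -> pop 27, enqueue [25], visited so far: [37, 23, 39, 15, 27]
  queue [40, 10, 17, 25] -> pop 40, enqueue [none], visited so far: [37, 23, 39, 15, 27, 40]
  queue [10, 17, 25] -> pop 10, enqueue [8, 12], visited so far: [37, 23, 39, 15, 27, 40, 10]
  queue [17, 25, 8, 12] -> pop 17, enqueue [none], visited so far: [37, 23, 39, 15, 27, 40, 10, 17]
  queue [25, 8, 12] -> pop 25, enqueue [none], visited so far: [37, 23, 39, 15, 27, 40, 10, 17, 25]
  queue [8, 12] -> pop 8, enqueue [none], visited so far: [37, 23, 39, 15, 27, 40, 10, 17, 25, 8]
  queue [12] -> pop 12, enqueue [none], visited so far: [37, 23, 39, 15, 27, 40, 10, 17, 25, 8, 12]
Result: [37, 23, 39, 15, 27, 40, 10, 17, 25, 8, 12]


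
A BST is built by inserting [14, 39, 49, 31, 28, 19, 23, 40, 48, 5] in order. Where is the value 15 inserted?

Starting tree (level order): [14, 5, 39, None, None, 31, 49, 28, None, 40, None, 19, None, None, 48, None, 23]
Insertion path: 14 -> 39 -> 31 -> 28 -> 19
Result: insert 15 as left child of 19
Final tree (level order): [14, 5, 39, None, None, 31, 49, 28, None, 40, None, 19, None, None, 48, 15, 23]


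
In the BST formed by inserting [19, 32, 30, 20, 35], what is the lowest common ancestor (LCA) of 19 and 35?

Tree insertion order: [19, 32, 30, 20, 35]
Tree (level-order array): [19, None, 32, 30, 35, 20]
In a BST, the LCA of p=19, q=35 is the first node v on the
root-to-leaf path with p <= v <= q (go left if both < v, right if both > v).
Walk from root:
  at 19: 19 <= 19 <= 35, this is the LCA
LCA = 19


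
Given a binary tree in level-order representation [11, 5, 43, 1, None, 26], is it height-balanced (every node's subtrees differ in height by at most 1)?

Tree (level-order array): [11, 5, 43, 1, None, 26]
Definition: a tree is height-balanced if, at every node, |h(left) - h(right)| <= 1 (empty subtree has height -1).
Bottom-up per-node check:
  node 1: h_left=-1, h_right=-1, diff=0 [OK], height=0
  node 5: h_left=0, h_right=-1, diff=1 [OK], height=1
  node 26: h_left=-1, h_right=-1, diff=0 [OK], height=0
  node 43: h_left=0, h_right=-1, diff=1 [OK], height=1
  node 11: h_left=1, h_right=1, diff=0 [OK], height=2
All nodes satisfy the balance condition.
Result: Balanced


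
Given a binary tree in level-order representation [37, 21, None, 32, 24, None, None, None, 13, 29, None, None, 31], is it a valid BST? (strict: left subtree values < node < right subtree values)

Level-order array: [37, 21, None, 32, 24, None, None, None, 13, 29, None, None, 31]
Validate using subtree bounds (lo, hi): at each node, require lo < value < hi,
then recurse left with hi=value and right with lo=value.
Preorder trace (stopping at first violation):
  at node 37 with bounds (-inf, +inf): OK
  at node 21 with bounds (-inf, 37): OK
  at node 32 with bounds (-inf, 21): VIOLATION
Node 32 violates its bound: not (-inf < 32 < 21).
Result: Not a valid BST


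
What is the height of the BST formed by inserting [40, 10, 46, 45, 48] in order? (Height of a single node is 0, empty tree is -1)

Insertion order: [40, 10, 46, 45, 48]
Tree (level-order array): [40, 10, 46, None, None, 45, 48]
Compute height bottom-up (empty subtree = -1):
  height(10) = 1 + max(-1, -1) = 0
  height(45) = 1 + max(-1, -1) = 0
  height(48) = 1 + max(-1, -1) = 0
  height(46) = 1 + max(0, 0) = 1
  height(40) = 1 + max(0, 1) = 2
Height = 2


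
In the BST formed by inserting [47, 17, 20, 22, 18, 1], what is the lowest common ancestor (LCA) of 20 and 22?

Tree insertion order: [47, 17, 20, 22, 18, 1]
Tree (level-order array): [47, 17, None, 1, 20, None, None, 18, 22]
In a BST, the LCA of p=20, q=22 is the first node v on the
root-to-leaf path with p <= v <= q (go left if both < v, right if both > v).
Walk from root:
  at 47: both 20 and 22 < 47, go left
  at 17: both 20 and 22 > 17, go right
  at 20: 20 <= 20 <= 22, this is the LCA
LCA = 20


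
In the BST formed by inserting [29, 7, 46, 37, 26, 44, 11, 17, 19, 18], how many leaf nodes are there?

Tree built from: [29, 7, 46, 37, 26, 44, 11, 17, 19, 18]
Tree (level-order array): [29, 7, 46, None, 26, 37, None, 11, None, None, 44, None, 17, None, None, None, 19, 18]
Rule: A leaf has 0 children.
Per-node child counts:
  node 29: 2 child(ren)
  node 7: 1 child(ren)
  node 26: 1 child(ren)
  node 11: 1 child(ren)
  node 17: 1 child(ren)
  node 19: 1 child(ren)
  node 18: 0 child(ren)
  node 46: 1 child(ren)
  node 37: 1 child(ren)
  node 44: 0 child(ren)
Matching nodes: [18, 44]
Count of leaf nodes: 2


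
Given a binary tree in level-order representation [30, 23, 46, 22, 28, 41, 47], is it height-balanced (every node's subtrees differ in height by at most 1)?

Tree (level-order array): [30, 23, 46, 22, 28, 41, 47]
Definition: a tree is height-balanced if, at every node, |h(left) - h(right)| <= 1 (empty subtree has height -1).
Bottom-up per-node check:
  node 22: h_left=-1, h_right=-1, diff=0 [OK], height=0
  node 28: h_left=-1, h_right=-1, diff=0 [OK], height=0
  node 23: h_left=0, h_right=0, diff=0 [OK], height=1
  node 41: h_left=-1, h_right=-1, diff=0 [OK], height=0
  node 47: h_left=-1, h_right=-1, diff=0 [OK], height=0
  node 46: h_left=0, h_right=0, diff=0 [OK], height=1
  node 30: h_left=1, h_right=1, diff=0 [OK], height=2
All nodes satisfy the balance condition.
Result: Balanced


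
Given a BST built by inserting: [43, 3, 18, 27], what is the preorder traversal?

Tree insertion order: [43, 3, 18, 27]
Tree (level-order array): [43, 3, None, None, 18, None, 27]
Preorder traversal: [43, 3, 18, 27]


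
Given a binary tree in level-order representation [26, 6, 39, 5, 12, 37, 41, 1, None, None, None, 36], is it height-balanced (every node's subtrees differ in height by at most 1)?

Tree (level-order array): [26, 6, 39, 5, 12, 37, 41, 1, None, None, None, 36]
Definition: a tree is height-balanced if, at every node, |h(left) - h(right)| <= 1 (empty subtree has height -1).
Bottom-up per-node check:
  node 1: h_left=-1, h_right=-1, diff=0 [OK], height=0
  node 5: h_left=0, h_right=-1, diff=1 [OK], height=1
  node 12: h_left=-1, h_right=-1, diff=0 [OK], height=0
  node 6: h_left=1, h_right=0, diff=1 [OK], height=2
  node 36: h_left=-1, h_right=-1, diff=0 [OK], height=0
  node 37: h_left=0, h_right=-1, diff=1 [OK], height=1
  node 41: h_left=-1, h_right=-1, diff=0 [OK], height=0
  node 39: h_left=1, h_right=0, diff=1 [OK], height=2
  node 26: h_left=2, h_right=2, diff=0 [OK], height=3
All nodes satisfy the balance condition.
Result: Balanced


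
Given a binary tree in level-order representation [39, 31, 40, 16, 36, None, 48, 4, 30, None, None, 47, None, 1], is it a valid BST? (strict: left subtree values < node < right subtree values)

Level-order array: [39, 31, 40, 16, 36, None, 48, 4, 30, None, None, 47, None, 1]
Validate using subtree bounds (lo, hi): at each node, require lo < value < hi,
then recurse left with hi=value and right with lo=value.
Preorder trace (stopping at first violation):
  at node 39 with bounds (-inf, +inf): OK
  at node 31 with bounds (-inf, 39): OK
  at node 16 with bounds (-inf, 31): OK
  at node 4 with bounds (-inf, 16): OK
  at node 1 with bounds (-inf, 4): OK
  at node 30 with bounds (16, 31): OK
  at node 36 with bounds (31, 39): OK
  at node 40 with bounds (39, +inf): OK
  at node 48 with bounds (40, +inf): OK
  at node 47 with bounds (40, 48): OK
No violation found at any node.
Result: Valid BST


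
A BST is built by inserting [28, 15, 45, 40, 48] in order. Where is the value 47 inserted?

Starting tree (level order): [28, 15, 45, None, None, 40, 48]
Insertion path: 28 -> 45 -> 48
Result: insert 47 as left child of 48
Final tree (level order): [28, 15, 45, None, None, 40, 48, None, None, 47]


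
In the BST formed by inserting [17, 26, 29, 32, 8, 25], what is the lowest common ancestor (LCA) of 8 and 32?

Tree insertion order: [17, 26, 29, 32, 8, 25]
Tree (level-order array): [17, 8, 26, None, None, 25, 29, None, None, None, 32]
In a BST, the LCA of p=8, q=32 is the first node v on the
root-to-leaf path with p <= v <= q (go left if both < v, right if both > v).
Walk from root:
  at 17: 8 <= 17 <= 32, this is the LCA
LCA = 17


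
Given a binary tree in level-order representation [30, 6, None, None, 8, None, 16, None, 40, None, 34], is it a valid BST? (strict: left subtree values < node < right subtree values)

Level-order array: [30, 6, None, None, 8, None, 16, None, 40, None, 34]
Validate using subtree bounds (lo, hi): at each node, require lo < value < hi,
then recurse left with hi=value and right with lo=value.
Preorder trace (stopping at first violation):
  at node 30 with bounds (-inf, +inf): OK
  at node 6 with bounds (-inf, 30): OK
  at node 8 with bounds (6, 30): OK
  at node 16 with bounds (8, 30): OK
  at node 40 with bounds (16, 30): VIOLATION
Node 40 violates its bound: not (16 < 40 < 30).
Result: Not a valid BST


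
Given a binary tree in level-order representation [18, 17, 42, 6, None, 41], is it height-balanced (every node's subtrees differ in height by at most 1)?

Tree (level-order array): [18, 17, 42, 6, None, 41]
Definition: a tree is height-balanced if, at every node, |h(left) - h(right)| <= 1 (empty subtree has height -1).
Bottom-up per-node check:
  node 6: h_left=-1, h_right=-1, diff=0 [OK], height=0
  node 17: h_left=0, h_right=-1, diff=1 [OK], height=1
  node 41: h_left=-1, h_right=-1, diff=0 [OK], height=0
  node 42: h_left=0, h_right=-1, diff=1 [OK], height=1
  node 18: h_left=1, h_right=1, diff=0 [OK], height=2
All nodes satisfy the balance condition.
Result: Balanced


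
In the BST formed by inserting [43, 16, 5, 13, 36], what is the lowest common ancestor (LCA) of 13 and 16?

Tree insertion order: [43, 16, 5, 13, 36]
Tree (level-order array): [43, 16, None, 5, 36, None, 13]
In a BST, the LCA of p=13, q=16 is the first node v on the
root-to-leaf path with p <= v <= q (go left if both < v, right if both > v).
Walk from root:
  at 43: both 13 and 16 < 43, go left
  at 16: 13 <= 16 <= 16, this is the LCA
LCA = 16


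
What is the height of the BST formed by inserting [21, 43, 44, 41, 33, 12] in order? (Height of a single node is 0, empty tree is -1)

Insertion order: [21, 43, 44, 41, 33, 12]
Tree (level-order array): [21, 12, 43, None, None, 41, 44, 33]
Compute height bottom-up (empty subtree = -1):
  height(12) = 1 + max(-1, -1) = 0
  height(33) = 1 + max(-1, -1) = 0
  height(41) = 1 + max(0, -1) = 1
  height(44) = 1 + max(-1, -1) = 0
  height(43) = 1 + max(1, 0) = 2
  height(21) = 1 + max(0, 2) = 3
Height = 3


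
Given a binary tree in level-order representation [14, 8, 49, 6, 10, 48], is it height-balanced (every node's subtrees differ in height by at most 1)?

Tree (level-order array): [14, 8, 49, 6, 10, 48]
Definition: a tree is height-balanced if, at every node, |h(left) - h(right)| <= 1 (empty subtree has height -1).
Bottom-up per-node check:
  node 6: h_left=-1, h_right=-1, diff=0 [OK], height=0
  node 10: h_left=-1, h_right=-1, diff=0 [OK], height=0
  node 8: h_left=0, h_right=0, diff=0 [OK], height=1
  node 48: h_left=-1, h_right=-1, diff=0 [OK], height=0
  node 49: h_left=0, h_right=-1, diff=1 [OK], height=1
  node 14: h_left=1, h_right=1, diff=0 [OK], height=2
All nodes satisfy the balance condition.
Result: Balanced


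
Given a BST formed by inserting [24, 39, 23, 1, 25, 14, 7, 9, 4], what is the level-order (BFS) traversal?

Tree insertion order: [24, 39, 23, 1, 25, 14, 7, 9, 4]
Tree (level-order array): [24, 23, 39, 1, None, 25, None, None, 14, None, None, 7, None, 4, 9]
BFS from the root, enqueuing left then right child of each popped node:
  queue [24] -> pop 24, enqueue [23, 39], visited so far: [24]
  queue [23, 39] -> pop 23, enqueue [1], visited so far: [24, 23]
  queue [39, 1] -> pop 39, enqueue [25], visited so far: [24, 23, 39]
  queue [1, 25] -> pop 1, enqueue [14], visited so far: [24, 23, 39, 1]
  queue [25, 14] -> pop 25, enqueue [none], visited so far: [24, 23, 39, 1, 25]
  queue [14] -> pop 14, enqueue [7], visited so far: [24, 23, 39, 1, 25, 14]
  queue [7] -> pop 7, enqueue [4, 9], visited so far: [24, 23, 39, 1, 25, 14, 7]
  queue [4, 9] -> pop 4, enqueue [none], visited so far: [24, 23, 39, 1, 25, 14, 7, 4]
  queue [9] -> pop 9, enqueue [none], visited so far: [24, 23, 39, 1, 25, 14, 7, 4, 9]
Result: [24, 23, 39, 1, 25, 14, 7, 4, 9]


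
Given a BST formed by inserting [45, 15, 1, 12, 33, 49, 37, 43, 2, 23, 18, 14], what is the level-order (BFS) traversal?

Tree insertion order: [45, 15, 1, 12, 33, 49, 37, 43, 2, 23, 18, 14]
Tree (level-order array): [45, 15, 49, 1, 33, None, None, None, 12, 23, 37, 2, 14, 18, None, None, 43]
BFS from the root, enqueuing left then right child of each popped node:
  queue [45] -> pop 45, enqueue [15, 49], visited so far: [45]
  queue [15, 49] -> pop 15, enqueue [1, 33], visited so far: [45, 15]
  queue [49, 1, 33] -> pop 49, enqueue [none], visited so far: [45, 15, 49]
  queue [1, 33] -> pop 1, enqueue [12], visited so far: [45, 15, 49, 1]
  queue [33, 12] -> pop 33, enqueue [23, 37], visited so far: [45, 15, 49, 1, 33]
  queue [12, 23, 37] -> pop 12, enqueue [2, 14], visited so far: [45, 15, 49, 1, 33, 12]
  queue [23, 37, 2, 14] -> pop 23, enqueue [18], visited so far: [45, 15, 49, 1, 33, 12, 23]
  queue [37, 2, 14, 18] -> pop 37, enqueue [43], visited so far: [45, 15, 49, 1, 33, 12, 23, 37]
  queue [2, 14, 18, 43] -> pop 2, enqueue [none], visited so far: [45, 15, 49, 1, 33, 12, 23, 37, 2]
  queue [14, 18, 43] -> pop 14, enqueue [none], visited so far: [45, 15, 49, 1, 33, 12, 23, 37, 2, 14]
  queue [18, 43] -> pop 18, enqueue [none], visited so far: [45, 15, 49, 1, 33, 12, 23, 37, 2, 14, 18]
  queue [43] -> pop 43, enqueue [none], visited so far: [45, 15, 49, 1, 33, 12, 23, 37, 2, 14, 18, 43]
Result: [45, 15, 49, 1, 33, 12, 23, 37, 2, 14, 18, 43]


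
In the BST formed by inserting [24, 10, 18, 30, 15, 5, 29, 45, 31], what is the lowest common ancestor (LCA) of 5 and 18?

Tree insertion order: [24, 10, 18, 30, 15, 5, 29, 45, 31]
Tree (level-order array): [24, 10, 30, 5, 18, 29, 45, None, None, 15, None, None, None, 31]
In a BST, the LCA of p=5, q=18 is the first node v on the
root-to-leaf path with p <= v <= q (go left if both < v, right if both > v).
Walk from root:
  at 24: both 5 and 18 < 24, go left
  at 10: 5 <= 10 <= 18, this is the LCA
LCA = 10


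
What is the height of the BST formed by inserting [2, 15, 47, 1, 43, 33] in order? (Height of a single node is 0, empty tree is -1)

Insertion order: [2, 15, 47, 1, 43, 33]
Tree (level-order array): [2, 1, 15, None, None, None, 47, 43, None, 33]
Compute height bottom-up (empty subtree = -1):
  height(1) = 1 + max(-1, -1) = 0
  height(33) = 1 + max(-1, -1) = 0
  height(43) = 1 + max(0, -1) = 1
  height(47) = 1 + max(1, -1) = 2
  height(15) = 1 + max(-1, 2) = 3
  height(2) = 1 + max(0, 3) = 4
Height = 4


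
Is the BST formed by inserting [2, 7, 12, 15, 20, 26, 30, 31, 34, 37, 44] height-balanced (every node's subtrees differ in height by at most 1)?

Tree (level-order array): [2, None, 7, None, 12, None, 15, None, 20, None, 26, None, 30, None, 31, None, 34, None, 37, None, 44]
Definition: a tree is height-balanced if, at every node, |h(left) - h(right)| <= 1 (empty subtree has height -1).
Bottom-up per-node check:
  node 44: h_left=-1, h_right=-1, diff=0 [OK], height=0
  node 37: h_left=-1, h_right=0, diff=1 [OK], height=1
  node 34: h_left=-1, h_right=1, diff=2 [FAIL (|-1-1|=2 > 1)], height=2
  node 31: h_left=-1, h_right=2, diff=3 [FAIL (|-1-2|=3 > 1)], height=3
  node 30: h_left=-1, h_right=3, diff=4 [FAIL (|-1-3|=4 > 1)], height=4
  node 26: h_left=-1, h_right=4, diff=5 [FAIL (|-1-4|=5 > 1)], height=5
  node 20: h_left=-1, h_right=5, diff=6 [FAIL (|-1-5|=6 > 1)], height=6
  node 15: h_left=-1, h_right=6, diff=7 [FAIL (|-1-6|=7 > 1)], height=7
  node 12: h_left=-1, h_right=7, diff=8 [FAIL (|-1-7|=8 > 1)], height=8
  node 7: h_left=-1, h_right=8, diff=9 [FAIL (|-1-8|=9 > 1)], height=9
  node 2: h_left=-1, h_right=9, diff=10 [FAIL (|-1-9|=10 > 1)], height=10
Node 34 violates the condition: |-1 - 1| = 2 > 1.
Result: Not balanced


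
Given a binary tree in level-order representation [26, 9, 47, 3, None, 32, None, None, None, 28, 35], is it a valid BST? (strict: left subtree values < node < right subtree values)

Level-order array: [26, 9, 47, 3, None, 32, None, None, None, 28, 35]
Validate using subtree bounds (lo, hi): at each node, require lo < value < hi,
then recurse left with hi=value and right with lo=value.
Preorder trace (stopping at first violation):
  at node 26 with bounds (-inf, +inf): OK
  at node 9 with bounds (-inf, 26): OK
  at node 3 with bounds (-inf, 9): OK
  at node 47 with bounds (26, +inf): OK
  at node 32 with bounds (26, 47): OK
  at node 28 with bounds (26, 32): OK
  at node 35 with bounds (32, 47): OK
No violation found at any node.
Result: Valid BST


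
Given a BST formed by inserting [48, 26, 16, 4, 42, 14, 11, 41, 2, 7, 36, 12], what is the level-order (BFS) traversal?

Tree insertion order: [48, 26, 16, 4, 42, 14, 11, 41, 2, 7, 36, 12]
Tree (level-order array): [48, 26, None, 16, 42, 4, None, 41, None, 2, 14, 36, None, None, None, 11, None, None, None, 7, 12]
BFS from the root, enqueuing left then right child of each popped node:
  queue [48] -> pop 48, enqueue [26], visited so far: [48]
  queue [26] -> pop 26, enqueue [16, 42], visited so far: [48, 26]
  queue [16, 42] -> pop 16, enqueue [4], visited so far: [48, 26, 16]
  queue [42, 4] -> pop 42, enqueue [41], visited so far: [48, 26, 16, 42]
  queue [4, 41] -> pop 4, enqueue [2, 14], visited so far: [48, 26, 16, 42, 4]
  queue [41, 2, 14] -> pop 41, enqueue [36], visited so far: [48, 26, 16, 42, 4, 41]
  queue [2, 14, 36] -> pop 2, enqueue [none], visited so far: [48, 26, 16, 42, 4, 41, 2]
  queue [14, 36] -> pop 14, enqueue [11], visited so far: [48, 26, 16, 42, 4, 41, 2, 14]
  queue [36, 11] -> pop 36, enqueue [none], visited so far: [48, 26, 16, 42, 4, 41, 2, 14, 36]
  queue [11] -> pop 11, enqueue [7, 12], visited so far: [48, 26, 16, 42, 4, 41, 2, 14, 36, 11]
  queue [7, 12] -> pop 7, enqueue [none], visited so far: [48, 26, 16, 42, 4, 41, 2, 14, 36, 11, 7]
  queue [12] -> pop 12, enqueue [none], visited so far: [48, 26, 16, 42, 4, 41, 2, 14, 36, 11, 7, 12]
Result: [48, 26, 16, 42, 4, 41, 2, 14, 36, 11, 7, 12]


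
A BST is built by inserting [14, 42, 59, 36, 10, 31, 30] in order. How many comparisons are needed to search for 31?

Search path for 31: 14 -> 42 -> 36 -> 31
Found: True
Comparisons: 4


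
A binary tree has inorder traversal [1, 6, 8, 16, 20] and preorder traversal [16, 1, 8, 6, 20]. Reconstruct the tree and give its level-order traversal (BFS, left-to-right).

Inorder:  [1, 6, 8, 16, 20]
Preorder: [16, 1, 8, 6, 20]
Algorithm: preorder visits root first, so consume preorder in order;
for each root, split the current inorder slice at that value into
left-subtree inorder and right-subtree inorder, then recurse.
Recursive splits:
  root=16; inorder splits into left=[1, 6, 8], right=[20]
  root=1; inorder splits into left=[], right=[6, 8]
  root=8; inorder splits into left=[6], right=[]
  root=6; inorder splits into left=[], right=[]
  root=20; inorder splits into left=[], right=[]
Reconstructed level-order: [16, 1, 20, 8, 6]


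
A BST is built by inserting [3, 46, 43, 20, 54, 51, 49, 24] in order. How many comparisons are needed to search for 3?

Search path for 3: 3
Found: True
Comparisons: 1


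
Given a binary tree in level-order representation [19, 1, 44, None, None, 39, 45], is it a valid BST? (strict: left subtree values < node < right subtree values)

Level-order array: [19, 1, 44, None, None, 39, 45]
Validate using subtree bounds (lo, hi): at each node, require lo < value < hi,
then recurse left with hi=value and right with lo=value.
Preorder trace (stopping at first violation):
  at node 19 with bounds (-inf, +inf): OK
  at node 1 with bounds (-inf, 19): OK
  at node 44 with bounds (19, +inf): OK
  at node 39 with bounds (19, 44): OK
  at node 45 with bounds (44, +inf): OK
No violation found at any node.
Result: Valid BST


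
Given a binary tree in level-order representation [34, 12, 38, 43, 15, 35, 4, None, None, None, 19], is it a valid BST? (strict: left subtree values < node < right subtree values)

Level-order array: [34, 12, 38, 43, 15, 35, 4, None, None, None, 19]
Validate using subtree bounds (lo, hi): at each node, require lo < value < hi,
then recurse left with hi=value and right with lo=value.
Preorder trace (stopping at first violation):
  at node 34 with bounds (-inf, +inf): OK
  at node 12 with bounds (-inf, 34): OK
  at node 43 with bounds (-inf, 12): VIOLATION
Node 43 violates its bound: not (-inf < 43 < 12).
Result: Not a valid BST


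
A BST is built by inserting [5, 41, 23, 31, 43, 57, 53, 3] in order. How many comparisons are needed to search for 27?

Search path for 27: 5 -> 41 -> 23 -> 31
Found: False
Comparisons: 4
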